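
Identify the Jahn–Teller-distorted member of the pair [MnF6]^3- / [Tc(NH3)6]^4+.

[MnF6]^3-

[MnF6]^3-: Summing ligand charges against the −3 overall charge gives an oxidation state of +3 for manganese. Group 7 minus oxidation state 3 gives a d⁴ configuration. Fluoride is a weak-field ligand for a first-row metal, so the complex is high-spin. The t₂g³e_g¹ (high-spin) configuration has an unevenly filled e_g set; the Jahn–Teller theorem predicts a tetragonal distortion (typically axial elongation) to lift the degeneracy.
[Tc(NH3)6]^4+: Ammonia is neutral; balancing the +4 overall charge requires Tc(IV). Tc sits in group 7, so the d-electron count is 7 − 4 = 3. The d³ configuration leaves the e_g set evenly filled (or empty) — no strong Jahn–Teller driving force.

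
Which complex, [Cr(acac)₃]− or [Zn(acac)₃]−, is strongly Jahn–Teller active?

[Cr(acac)₃]−: Summing ligand charges against the −1 overall charge gives an oxidation state of +2 for chromium. Group 6 minus oxidation state 2 gives a d⁴ configuration. Acetylacetonate is a weak-field ligand for a first-row metal, so the complex is high-spin. The t₂g³e_g¹ (high-spin) configuration has an unevenly filled e_g set; the Jahn–Teller theorem predicts a tetragonal distortion (typically axial elongation) to lift the degeneracy.
[Zn(acac)₃]−: Ligand charges: each acetylacetonate is −1. With an overall charge of −1 the zinc centre must be in the +2 oxidation state. Zn sits in group 12, so the d-electron count is 12 − 2 = 10. The d¹⁰ configuration leaves the e_g set evenly filled (or empty) — no strong Jahn–Teller driving force.

[Cr(acac)₃]−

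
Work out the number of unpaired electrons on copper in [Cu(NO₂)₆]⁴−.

Each nitro (N-bound nitrite) is −1; balancing the −4 overall charge requires Cu(II).
Cu sits in group 11, so the d-electron count is 11 − 2 = 9.
In an octahedral field the d⁹ configuration is t₂g⁶e_g³ (only one arrangement possible), giving 1 unpaired electron.

1 unpaired electron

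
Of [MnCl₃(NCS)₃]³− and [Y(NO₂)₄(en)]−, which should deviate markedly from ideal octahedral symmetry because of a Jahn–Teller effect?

[MnCl₃(NCS)₃]³−

[MnCl₃(NCS)₃]³−: Ligand charges: each chloride is −1; each isothiocyanate is −1. With an overall charge of −3 the manganese centre must be in the +3 oxidation state. Manganese is a group-7 element; Mn(III) is therefore d⁴. Chloride and isothiocyanate are weak-field ligands for a first-row metal, so the complex is high-spin. The t₂g³e_g¹ (high-spin) configuration has an unevenly filled e_g set; the Jahn–Teller theorem predicts a tetragonal distortion (typically axial elongation) to lift the degeneracy.
[Y(NO₂)₄(en)]−: Each nitro (N-bound nitrite) is −1; ethylenediamine is neutral; balancing the −1 overall charge requires Y(III). Group 3 minus oxidation state 3 gives a d⁰ configuration. The d⁰ configuration leaves the e_g set evenly filled (or empty) — no strong Jahn–Teller driving force.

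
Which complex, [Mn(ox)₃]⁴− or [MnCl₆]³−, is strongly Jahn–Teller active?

[Mn(ox)₃]⁴−: Ligand charges: each oxalate is −2. With an overall charge of −4 the manganese centre must be in the +2 oxidation state. Group 7 minus oxidation state 2 gives a d⁵ configuration. Oxalate is a weak-field ligand for a first-row metal, so the complex is high-spin. The d⁵ configuration leaves the e_g set evenly filled (or empty) — no strong Jahn–Teller driving force.
[MnCl₆]³−: Ligand charges: each chloride is −1. With an overall charge of −3 the manganese centre must be in the +3 oxidation state. Mn sits in group 7, so the d-electron count is 7 − 3 = 4. Chloride is a weak-field ligand for a first-row metal, so the complex is high-spin. The t₂g³e_g¹ (high-spin) configuration has an unevenly filled e_g set; the Jahn–Teller theorem predicts a tetragonal distortion (typically axial elongation) to lift the degeneracy.

[MnCl₆]³−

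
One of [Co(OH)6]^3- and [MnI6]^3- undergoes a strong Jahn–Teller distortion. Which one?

[MnI6]^3-

[Co(OH)6]^3-: Each hydroxide is −1; balancing the −3 overall charge requires Co(III). Co sits in group 9, so the d-electron count is 9 − 3 = 6. Co(III) has an exceptionally large octahedral splitting and is low-spin with essentially every ligand except fluoride. The d⁶ configuration leaves the e_g set evenly filled (or empty) — no strong Jahn–Teller driving force.
[MnI6]^3-: Ligand charges: each iodide is −1. With an overall charge of −3 the manganese centre must be in the +3 oxidation state. Manganese is a group-7 element; Mn(III) is therefore d⁴. Iodide is a weak-field ligand for a first-row metal, so the complex is high-spin. The t₂g³e_g¹ (high-spin) configuration has an unevenly filled e_g set; the Jahn–Teller theorem predicts a tetragonal distortion (typically axial elongation) to lift the degeneracy.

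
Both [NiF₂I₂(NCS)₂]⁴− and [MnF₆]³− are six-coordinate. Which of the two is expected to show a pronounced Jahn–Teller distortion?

[NiF₂I₂(NCS)₂]⁴−: Each fluoride is −1; each iodide is −1; each isothiocyanate is −1; balancing the −4 overall charge requires Ni(II). Nickel is a group-10 element; Ni(II) is therefore d⁸. The d⁸ configuration leaves the e_g set evenly filled (or empty) — no strong Jahn–Teller driving force.
[MnF₆]³−: Summing ligand charges against the −3 overall charge gives an oxidation state of +3 for manganese. Mn sits in group 7, so the d-electron count is 7 − 3 = 4. Fluoride is a weak-field ligand for a first-row metal, so the complex is high-spin. The t₂g³e_g¹ (high-spin) configuration has an unevenly filled e_g set; the Jahn–Teller theorem predicts a tetragonal distortion (typically axial elongation) to lift the degeneracy.

[MnF₆]³−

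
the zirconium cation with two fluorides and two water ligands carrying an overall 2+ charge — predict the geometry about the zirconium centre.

Ligand charges: each fluoride is −1; water is neutral. With an overall charge of +2 the zirconium centre must be in the +4 oxidation state.
Zr sits in group 4, so the d-electron count is 4 − 4 = 0.
Coordination number: 4.
A d⁰ ion has no crystal-field stabilisation preference between square planar and tetrahedral, so four ligands adopt the sterically favoured tetrahedral geometry.

tetrahedral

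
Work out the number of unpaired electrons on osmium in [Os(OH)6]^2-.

2

Each hydroxide is −1; balancing the −2 overall charge requires Os(IV).
Group 8 minus oxidation state 4 gives a d⁴ configuration.
The spin state decides the count: a 5d ion has a large Δₒ and is invariably low-spin.
An octahedral low-spin d⁴ ion is t₂g⁴e_g⁰, giving 2 unpaired electrons.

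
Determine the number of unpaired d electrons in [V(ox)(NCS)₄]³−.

Each oxalate is −2; each isothiocyanate is −1; balancing the −3 overall charge requires V(III).
Group 5 minus oxidation state 3 gives a d² configuration.
Counting donor atoms: 1×oxalate (bidentate) → 2 donors; 4×isothiocyanate (monodentate) → 4 donors. Coordination number = 6.
In an octahedral field the d² configuration is t₂g²e_g⁰ (only one arrangement possible), giving 2 unpaired electrons.

2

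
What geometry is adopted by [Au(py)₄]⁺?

tetrahedral

Summing ligand charges against the +1 overall charge gives an oxidation state of +1 for gold.
Gold is a group-11 element; Au(I) is therefore d¹⁰.
With 4 monodentate ligands the coordination number is 4.
A d¹⁰ ion has no crystal-field stabilisation preference between square planar and tetrahedral, so four ligands adopt the sterically favoured tetrahedral geometry.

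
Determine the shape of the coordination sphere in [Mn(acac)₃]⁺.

octahedral

Each acetylacetonate is −1; balancing the +1 overall charge requires Mn(IV).
Manganese is a group-7 element; Mn(IV) is therefore d³.
Counting donor atoms: 3×acetylacetonate (bidentate) → 6 donors. Coordination number = 6.
Six donors around a single metal centre give an octahedral coordination sphere.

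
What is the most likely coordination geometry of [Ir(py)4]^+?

square planar

Summing ligand charges against the +1 overall charge gives an oxidation state of +1 for iridium.
Group 9 minus oxidation state 1 gives a d⁸ configuration.
Coordination number: 4.
A 5d d⁸ ion has a large crystal-field splitting; square planar leaves the high-energy d_{x²−y²} orbital empty and maximises CFSE.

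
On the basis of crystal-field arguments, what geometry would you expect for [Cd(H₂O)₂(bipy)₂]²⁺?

octahedral

Summing ligand charges against the +2 overall charge gives an oxidation state of +2 for cadmium.
Cadmium is a group-12 element; Cd(II) is therefore d¹⁰.
Counting donor atoms: 2×water (monodentate) → 2 donors; 2×2,2′-bipyridine (bidentate) → 4 donors. Coordination number = 6.
Six donors around a single metal centre give an octahedral coordination sphere.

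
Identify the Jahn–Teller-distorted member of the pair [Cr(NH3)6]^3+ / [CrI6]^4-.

[Cr(NH3)6]^3+: Summing ligand charges against the +3 overall charge gives an oxidation state of +3 for chromium. Group 6 minus oxidation state 3 gives a d³ configuration. The d³ configuration leaves the e_g set evenly filled (or empty) — no strong Jahn–Teller driving force.
[CrI6]^4-: Summing ligand charges against the −4 overall charge gives an oxidation state of +2 for chromium. Cr sits in group 6, so the d-electron count is 6 − 2 = 4. Iodide is a weak-field ligand for a first-row metal, so the complex is high-spin. The t₂g³e_g¹ (high-spin) configuration has an unevenly filled e_g set; the Jahn–Teller theorem predicts a tetragonal distortion (typically axial elongation) to lift the degeneracy.

[CrI6]^4-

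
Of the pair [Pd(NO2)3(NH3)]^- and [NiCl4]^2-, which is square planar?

[Pd(NO2)3(NH3)]^-

For [Pd(NO2)3(NH3)]^-: Each nitro (N-bound nitrite) is −1; ammonia is neutral; balancing the −1 overall charge requires Pd(II). Palladium is a group-10 element; Pd(II) is therefore d⁸. A 4d d⁸ ion has a large crystal-field splitting; square planar leaves the high-energy d_{x²−y²} orbital empty and maximises CFSE. → square planar.
For [NiCl4]^2-: Each chloride is −1; balancing the −2 overall charge requires Ni(II). Ni sits in group 10, so the d-electron count is 10 − 2 = 8. Chloride is a weak-field ligand. With weak-field ligands the CFSE gain from square planar is small, so a 3d d⁸ ion takes the sterically preferred tetrahedral geometry. → tetrahedral.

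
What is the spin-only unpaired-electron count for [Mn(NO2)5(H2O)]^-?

Ligand charges: each nitro (N-bound nitrite) is −1; water is neutral. With an overall charge of −1 the manganese centre must be in the +4 oxidation state.
Group 7 minus oxidation state 4 gives a d³ configuration.
In an octahedral field the d³ configuration is t₂g³e_g⁰ (only one arrangement possible), giving 3 unpaired electrons.

3 unpaired electrons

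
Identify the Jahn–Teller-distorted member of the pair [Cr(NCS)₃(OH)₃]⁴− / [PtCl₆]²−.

[Cr(NCS)₃(OH)₃]⁴−

[Cr(NCS)₃(OH)₃]⁴−: Each isothiocyanate is −1; each hydroxide is −1; balancing the −4 overall charge requires Cr(II). Group 6 minus oxidation state 2 gives a d⁴ configuration. Hydroxide and isothiocyanate are weak-field ligands for a first-row metal, so the complex is high-spin. The t₂g³e_g¹ (high-spin) configuration has an unevenly filled e_g set; the Jahn–Teller theorem predicts a tetragonal distortion (typically axial elongation) to lift the degeneracy.
[PtCl₆]²−: Summing ligand charges against the −2 overall charge gives an oxidation state of +4 for platinum. Pt sits in group 10, so the d-electron count is 10 − 4 = 6. A 5d ion has a large Δₒ and is invariably low-spin. The d⁶ configuration leaves the e_g set evenly filled (or empty) — no strong Jahn–Teller driving force.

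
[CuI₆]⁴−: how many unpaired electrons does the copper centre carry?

1 unpaired electron

Summing ligand charges against the −4 overall charge gives an oxidation state of +2 for copper.
Cu sits in group 11, so the d-electron count is 11 − 2 = 9.
In an octahedral field the d⁹ configuration is t₂g⁶e_g³ (only one arrangement possible), giving 1 unpaired electron.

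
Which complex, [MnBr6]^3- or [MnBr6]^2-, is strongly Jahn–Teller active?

[MnBr6]^3-

[MnBr6]^3-: Ligand charges: each bromide is −1. With an overall charge of −3 the manganese centre must be in the +3 oxidation state. Group 7 minus oxidation state 3 gives a d⁴ configuration. Bromide is a weak-field ligand for a first-row metal, so the complex is high-spin. The t₂g³e_g¹ (high-spin) configuration has an unevenly filled e_g set; the Jahn–Teller theorem predicts a tetragonal distortion (typically axial elongation) to lift the degeneracy.
[MnBr6]^2-: Ligand charges: each bromide is −1. With an overall charge of −2 the manganese centre must be in the +4 oxidation state. Mn sits in group 7, so the d-electron count is 7 − 4 = 3. The d³ configuration leaves the e_g set evenly filled (or empty) — no strong Jahn–Teller driving force.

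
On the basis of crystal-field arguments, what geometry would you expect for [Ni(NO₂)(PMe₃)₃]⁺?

Each nitro (N-bound nitrite) is −1; trimethylphosphine is neutral; balancing the +1 overall charge requires Ni(II).
Group 10 minus oxidation state 2 gives a d⁸ configuration.
With 4 monodentate ligands the coordination number is 4.
Nitro (N-bound nitrite) and trimethylphosphine are strong-field ligands (high in the spectrochemical series).
A 3d d⁸ ion with strong-field ligands gains enough CFSE to favour square planar over tetrahedral.

square planar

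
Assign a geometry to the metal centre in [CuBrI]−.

Each bromide is −1; each iodide is −1; balancing the −1 overall charge requires Cu(I).
Copper is a group-11 element; Cu(I) is therefore d¹⁰.
With 2 monodentate ligands the coordination number is 2.
A d¹⁰ ion with only two ligands adopts a linear arrangement (sp hybridisation; no CFSE preference).

linear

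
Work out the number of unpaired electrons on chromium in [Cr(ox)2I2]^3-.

3

Ligand charges: each oxalate is −2; each iodide is −1. With an overall charge of −3 the chromium centre must be in the +3 oxidation state.
Group 6 minus oxidation state 3 gives a d³ configuration.
Counting donor atoms: 2×oxalate (bidentate) → 4 donors; 2×iodide (monodentate) → 2 donors. Coordination number = 6.
In an octahedral field the d³ configuration is t₂g³e_g⁰ (only one arrangement possible), giving 3 unpaired electrons.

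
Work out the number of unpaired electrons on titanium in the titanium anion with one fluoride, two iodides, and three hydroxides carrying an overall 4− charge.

2 unpaired electrons

Each fluoride is −1; each iodide is −1; each hydroxide is −1; balancing the −4 overall charge requires Ti(II).
Ti sits in group 4, so the d-electron count is 4 − 2 = 2.
In an octahedral field the d² configuration is t₂g²e_g⁰ (only one arrangement possible), giving 2 unpaired electrons.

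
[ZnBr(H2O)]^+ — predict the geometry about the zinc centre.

linear

Each bromide is −1; water is neutral; balancing the +1 overall charge requires Zn(II).
Zn sits in group 12, so the d-electron count is 12 − 2 = 10.
Coordination number: 2.
A d¹⁰ ion with only two ligands adopts a linear arrangement (sp hybridisation; no CFSE preference).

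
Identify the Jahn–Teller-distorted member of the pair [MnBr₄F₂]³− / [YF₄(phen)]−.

[MnBr₄F₂]³−: Summing ligand charges against the −3 overall charge gives an oxidation state of +3 for manganese. Group 7 minus oxidation state 3 gives a d⁴ configuration. Bromide and fluoride are weak-field ligands for a first-row metal, so the complex is high-spin. The t₂g³e_g¹ (high-spin) configuration has an unevenly filled e_g set; the Jahn–Teller theorem predicts a tetragonal distortion (typically axial elongation) to lift the degeneracy.
[YF₄(phen)]−: Summing ligand charges against the −1 overall charge gives an oxidation state of +3 for yttrium. Yttrium is a group-3 element; Y(III) is therefore d⁰. The d⁰ configuration leaves the e_g set evenly filled (or empty) — no strong Jahn–Teller driving force.

[MnBr₄F₂]³−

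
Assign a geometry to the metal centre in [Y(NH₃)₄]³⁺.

Ammonia is neutral; balancing the +3 overall charge requires Y(III).
Y sits in group 3, so the d-electron count is 3 − 3 = 0.
Coordination number: 4.
A d⁰ ion has no crystal-field stabilisation preference between square planar and tetrahedral, so four ligands adopt the sterically favoured tetrahedral geometry.

tetrahedral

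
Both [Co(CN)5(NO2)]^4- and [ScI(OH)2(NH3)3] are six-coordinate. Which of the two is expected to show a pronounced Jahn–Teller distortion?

[Co(CN)5(NO2)]^4-: Summing ligand charges against the −4 overall charge gives an oxidation state of +2 for cobalt. Group 9 minus oxidation state 2 gives a d⁷ configuration. Cyanide and nitro (N-bound nitrite) are strong-field ligands (high in the spectrochemical series) for a first-row metal, so the complex is low-spin. The t₂g⁶e_g¹ (low-spin) configuration has an unevenly filled e_g set; the Jahn–Teller theorem predicts a tetragonal distortion (typically axial elongation) to lift the degeneracy.
[ScI(OH)2(NH3)3]: Ligand charges: each iodide is −1; each hydroxide is −1; ammonia is neutral. With an overall charge of 0 the scandium centre must be in the +3 oxidation state. Scandium is a group-3 element; Sc(III) is therefore d⁰. The d⁰ configuration leaves the e_g set evenly filled (or empty) — no strong Jahn–Teller driving force.

[Co(CN)5(NO2)]^4-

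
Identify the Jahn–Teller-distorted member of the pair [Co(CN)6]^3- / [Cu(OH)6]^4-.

[Co(CN)6]^3-: Summing ligand charges against the −3 overall charge gives an oxidation state of +3 for cobalt. Group 9 minus oxidation state 3 gives a d⁶ configuration. Co(III) has an exceptionally large octahedral splitting and is low-spin with essentially every ligand except fluoride. The d⁶ configuration leaves the e_g set evenly filled (or empty) — no strong Jahn–Teller driving force.
[Cu(OH)6]^4-: Summing ligand charges against the −4 overall charge gives an oxidation state of +2 for copper. Cu sits in group 11, so the d-electron count is 11 − 2 = 9. The t₂g⁶e_g³ configuration has an unevenly filled e_g set; the Jahn–Teller theorem predicts a tetragonal distortion (typically axial elongation) to lift the degeneracy.

[Cu(OH)6]^4-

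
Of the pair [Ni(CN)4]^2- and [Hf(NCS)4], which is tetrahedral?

For [Ni(CN)4]^2-: Each cyanide is −1; balancing the −2 overall charge requires Ni(II). Ni sits in group 10, so the d-electron count is 10 − 2 = 8. Cyanide is a strong-field ligand (high in the spectrochemical series). A 3d d⁸ ion with strong-field ligands gains enough CFSE to favour square planar over tetrahedral. → square planar.
For [Hf(NCS)4]: Summing ligand charges against the 0 overall charge gives an oxidation state of +4 for hafnium. Group 4 minus oxidation state 4 gives a d⁰ configuration. A d⁰ ion has no crystal-field stabilisation preference between square planar and tetrahedral, so four ligands adopt the sterically favoured tetrahedral geometry. → tetrahedral.

[Hf(NCS)4]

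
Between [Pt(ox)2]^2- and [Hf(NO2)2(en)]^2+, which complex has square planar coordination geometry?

For [Pt(ox)2]^2-: Summing ligand charges against the −2 overall charge gives an oxidation state of +2 for platinum. Pt sits in group 10, so the d-electron count is 10 − 2 = 8. A 5d d⁸ ion has a large crystal-field splitting; square planar leaves the high-energy d_{x²−y²} orbital empty and maximises CFSE. → square planar.
For [Hf(NO2)2(en)]^2+: Ligand charges: each nitro (N-bound nitrite) is −1; ethylenediamine is neutral. With an overall charge of +2 the hafnium centre must be in the +4 oxidation state. Hf sits in group 4, so the d-electron count is 4 − 4 = 0. A d⁰ ion has no crystal-field stabilisation preference between square planar and tetrahedral, so four ligands adopt the sterically favoured tetrahedral geometry. → tetrahedral.

[Pt(ox)2]^2-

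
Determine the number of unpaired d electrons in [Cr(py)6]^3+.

Pyridine is neutral; balancing the +3 overall charge requires Cr(III).
Group 6 minus oxidation state 3 gives a d³ configuration.
In an octahedral field the d³ configuration is t₂g³e_g⁰ (only one arrangement possible), giving 3 unpaired electrons.

3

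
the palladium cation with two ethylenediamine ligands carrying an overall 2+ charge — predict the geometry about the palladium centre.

square planar

Ligand charges: ethylenediamine is neutral. With an overall charge of +2 the palladium centre must be in the +2 oxidation state.
Group 10 minus oxidation state 2 gives a d⁸ configuration.
Counting donor atoms: 2×ethylenediamine (bidentate) → 4 donors. Coordination number = 4.
A 4d d⁸ ion has a large crystal-field splitting; square planar leaves the high-energy d_{x²−y²} orbital empty and maximises CFSE.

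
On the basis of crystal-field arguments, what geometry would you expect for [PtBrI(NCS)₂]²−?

square planar

Ligand charges: each bromide is −1; each iodide is −1; each isothiocyanate is −1. With an overall charge of −2 the platinum centre must be in the +2 oxidation state.
Pt sits in group 10, so the d-electron count is 10 − 2 = 8.
Coordination number: 4.
A 5d d⁸ ion has a large crystal-field splitting; square planar leaves the high-energy d_{x²−y²} orbital empty and maximises CFSE.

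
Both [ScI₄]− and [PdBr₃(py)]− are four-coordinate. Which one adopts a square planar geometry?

For [ScI₄]−: Each iodide is −1; balancing the −1 overall charge requires Sc(III). Scandium is a group-3 element; Sc(III) is therefore d⁰. A d⁰ ion has no crystal-field stabilisation preference between square planar and tetrahedral, so four ligands adopt the sterically favoured tetrahedral geometry. → tetrahedral.
For [PdBr₃(py)]−: Ligand charges: each bromide is −1; pyridine is neutral. With an overall charge of −1 the palladium centre must be in the +2 oxidation state. Palladium is a group-10 element; Pd(II) is therefore d⁸. A 4d d⁸ ion has a large crystal-field splitting; square planar leaves the high-energy d_{x²−y²} orbital empty and maximises CFSE. → square planar.

[PdBr₃(py)]−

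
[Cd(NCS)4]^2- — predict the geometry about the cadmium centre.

tetrahedral

Each isothiocyanate is −1; balancing the −2 overall charge requires Cd(II).
Group 12 minus oxidation state 2 gives a d¹⁰ configuration.
Coordination number: 4.
A d¹⁰ ion has no crystal-field stabilisation preference between square planar and tetrahedral, so four ligands adopt the sterically favoured tetrahedral geometry.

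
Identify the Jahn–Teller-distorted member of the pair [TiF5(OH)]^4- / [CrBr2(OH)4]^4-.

[TiF5(OH)]^4-: Ligand charges: each fluoride is −1; each hydroxide is −1. With an overall charge of −4 the titanium centre must be in the +2 oxidation state. Group 4 minus oxidation state 2 gives a d² configuration. The d² configuration leaves the e_g set evenly filled (or empty) — no strong Jahn–Teller driving force.
[CrBr2(OH)4]^4-: Summing ligand charges against the −4 overall charge gives an oxidation state of +2 for chromium. Group 6 minus oxidation state 2 gives a d⁴ configuration. Bromide and hydroxide are weak-field ligands for a first-row metal, so the complex is high-spin. The t₂g³e_g¹ (high-spin) configuration has an unevenly filled e_g set; the Jahn–Teller theorem predicts a tetragonal distortion (typically axial elongation) to lift the degeneracy.

[CrBr2(OH)4]^4-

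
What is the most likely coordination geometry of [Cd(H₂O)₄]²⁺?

tetrahedral

Water is neutral; balancing the +2 overall charge requires Cd(II).
Cd sits in group 12, so the d-electron count is 12 − 2 = 10.
With 4 monodentate ligands the coordination number is 4.
A d¹⁰ ion has no crystal-field stabilisation preference between square planar and tetrahedral, so four ligands adopt the sterically favoured tetrahedral geometry.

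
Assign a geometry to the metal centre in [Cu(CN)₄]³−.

tetrahedral

Summing ligand charges against the −3 overall charge gives an oxidation state of +1 for copper.
Copper is a group-11 element; Cu(I) is therefore d¹⁰.
With 4 monodentate ligands the coordination number is 4.
A d¹⁰ ion has no crystal-field stabilisation preference between square planar and tetrahedral, so four ligands adopt the sterically favoured tetrahedral geometry.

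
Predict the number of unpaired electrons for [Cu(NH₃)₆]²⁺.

1

Ammonia is neutral; balancing the +2 overall charge requires Cu(II).
Group 11 minus oxidation state 2 gives a d⁹ configuration.
In an octahedral field the d⁹ configuration is t₂g⁶e_g³ (only one arrangement possible), giving 1 unpaired electron.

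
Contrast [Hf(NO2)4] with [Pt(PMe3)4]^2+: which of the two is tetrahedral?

[Hf(NO2)4]

For [Hf(NO2)4]: Each nitro (N-bound nitrite) is −1; balancing the 0 overall charge requires Hf(IV). Hf sits in group 4, so the d-electron count is 4 − 4 = 0. A d⁰ ion has no crystal-field stabilisation preference between square planar and tetrahedral, so four ligands adopt the sterically favoured tetrahedral geometry. → tetrahedral.
For [Pt(PMe3)4]^2+: Trimethylphosphine is neutral; balancing the +2 overall charge requires Pt(II). Platinum is a group-10 element; Pt(II) is therefore d⁸. A 5d d⁸ ion has a large crystal-field splitting; square planar leaves the high-energy d_{x²−y²} orbital empty and maximises CFSE. → square planar.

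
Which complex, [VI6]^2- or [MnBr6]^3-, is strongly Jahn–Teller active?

[MnBr6]^3-

[VI6]^2-: Each iodide is −1; balancing the −2 overall charge requires V(IV). Group 5 minus oxidation state 4 gives a d¹ configuration. The d¹ configuration leaves the e_g set evenly filled (or empty) — no strong Jahn–Teller driving force.
[MnBr6]^3-: Ligand charges: each bromide is −1. With an overall charge of −3 the manganese centre must be in the +3 oxidation state. Mn sits in group 7, so the d-electron count is 7 − 3 = 4. Bromide is a weak-field ligand for a first-row metal, so the complex is high-spin. The t₂g³e_g¹ (high-spin) configuration has an unevenly filled e_g set; the Jahn–Teller theorem predicts a tetragonal distortion (typically axial elongation) to lift the degeneracy.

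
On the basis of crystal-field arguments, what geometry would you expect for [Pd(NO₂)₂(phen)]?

square planar

Ligand charges: each nitro (N-bound nitrite) is −1; 1,10-phenanthroline is neutral. With an overall charge of 0 the palladium centre must be in the +2 oxidation state.
Pd sits in group 10, so the d-electron count is 10 − 2 = 8.
Counting donor atoms: 2×nitro (N-bound nitrite) (monodentate) → 2 donors; 1×1,10-phenanthroline (bidentate) → 2 donors. Coordination number = 4.
A 4d d⁸ ion has a large crystal-field splitting; square planar leaves the high-energy d_{x²−y²} orbital empty and maximises CFSE.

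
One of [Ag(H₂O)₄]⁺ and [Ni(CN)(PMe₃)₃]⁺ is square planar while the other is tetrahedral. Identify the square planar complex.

For [Ag(H₂O)₄]⁺: Water is neutral; balancing the +1 overall charge requires Ag(I). Group 11 minus oxidation state 1 gives a d¹⁰ configuration. A d¹⁰ ion has no crystal-field stabilisation preference between square planar and tetrahedral, so four ligands adopt the sterically favoured tetrahedral geometry. → tetrahedral.
For [Ni(CN)(PMe₃)₃]⁺: Each cyanide is −1; trimethylphosphine is neutral; balancing the +1 overall charge requires Ni(II). Nickel is a group-10 element; Ni(II) is therefore d⁸. Cyanide and trimethylphosphine are strong-field ligands (high in the spectrochemical series). A 3d d⁸ ion with strong-field ligands gains enough CFSE to favour square planar over tetrahedral. → square planar.

[Ni(CN)(PMe₃)₃]⁺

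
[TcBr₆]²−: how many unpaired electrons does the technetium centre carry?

3

Each bromide is −1; balancing the −2 overall charge requires Tc(IV).
Tc sits in group 7, so the d-electron count is 7 − 4 = 3.
In an octahedral field the d³ configuration is t₂g³e_g⁰ (only one arrangement possible), giving 3 unpaired electrons.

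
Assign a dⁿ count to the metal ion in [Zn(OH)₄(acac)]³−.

Summing ligand charges against the −3 overall charge gives an oxidation state of +2 for zinc.
Group 12 minus oxidation state 2 gives a d¹⁰ configuration.

d10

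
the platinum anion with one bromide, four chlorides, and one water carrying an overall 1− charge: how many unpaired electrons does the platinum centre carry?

0 unpaired electrons

Summing ligand charges against the −1 overall charge gives an oxidation state of +4 for platinum.
Pt sits in group 10, so the d-electron count is 10 − 4 = 6.
The spin state decides the count: a 5d ion has a large Δₒ and is invariably low-spin.
An octahedral low-spin d⁶ ion is t₂g⁶e_g⁰, giving 0 unpaired electrons.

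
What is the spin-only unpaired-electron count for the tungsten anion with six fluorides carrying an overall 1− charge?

1 unpaired electron

Summing ligand charges against the −1 overall charge gives an oxidation state of +5 for tungsten.
Group 6 minus oxidation state 5 gives a d¹ configuration.
In an octahedral field the d¹ configuration is t₂g¹e_g⁰ (only one arrangement possible), giving 1 unpaired electron.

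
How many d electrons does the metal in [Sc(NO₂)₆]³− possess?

d0

Each nitro (N-bound nitrite) is −1; balancing the −3 overall charge requires Sc(III).
Sc sits in group 3, so the d-electron count is 3 − 3 = 0.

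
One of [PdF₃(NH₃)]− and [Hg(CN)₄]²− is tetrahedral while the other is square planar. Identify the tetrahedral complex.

For [PdF₃(NH₃)]−: Each fluoride is −1; ammonia is neutral; balancing the −1 overall charge requires Pd(II). Pd sits in group 10, so the d-electron count is 10 − 2 = 8. A 4d d⁸ ion has a large crystal-field splitting; square planar leaves the high-energy d_{x²−y²} orbital empty and maximises CFSE. → square planar.
For [Hg(CN)₄]²−: Summing ligand charges against the −2 overall charge gives an oxidation state of +2 for mercury. Mercury is a group-12 element; Hg(II) is therefore d¹⁰. A d¹⁰ ion has no crystal-field stabilisation preference between square planar and tetrahedral, so four ligands adopt the sterically favoured tetrahedral geometry. → tetrahedral.

[Hg(CN)₄]²−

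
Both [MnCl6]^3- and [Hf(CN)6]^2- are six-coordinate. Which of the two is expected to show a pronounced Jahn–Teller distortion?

[MnCl6]^3-

[MnCl6]^3-: Summing ligand charges against the −3 overall charge gives an oxidation state of +3 for manganese. Manganese is a group-7 element; Mn(III) is therefore d⁴. Chloride is a weak-field ligand for a first-row metal, so the complex is high-spin. The t₂g³e_g¹ (high-spin) configuration has an unevenly filled e_g set; the Jahn–Teller theorem predicts a tetragonal distortion (typically axial elongation) to lift the degeneracy.
[Hf(CN)6]^2-: Ligand charges: each cyanide is −1. With an overall charge of −2 the hafnium centre must be in the +4 oxidation state. Hf sits in group 4, so the d-electron count is 4 − 4 = 0. The d⁰ configuration leaves the e_g set evenly filled (or empty) — no strong Jahn–Teller driving force.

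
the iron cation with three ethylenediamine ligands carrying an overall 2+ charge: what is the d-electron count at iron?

Summing ligand charges against the +2 overall charge gives an oxidation state of +2 for iron.
Group 8 minus oxidation state 2 gives a d⁶ configuration.

d6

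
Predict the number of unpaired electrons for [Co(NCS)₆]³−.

Each isothiocyanate is −1; balancing the −3 overall charge requires Co(III).
Co sits in group 9, so the d-electron count is 9 − 3 = 6.
The spin state decides the count: Co(III) has an exceptionally large octahedral splitting and is low-spin with essentially every ligand except fluoride.
An octahedral low-spin d⁶ ion is t₂g⁶e_g⁰, giving 0 unpaired electrons.

0 unpaired electrons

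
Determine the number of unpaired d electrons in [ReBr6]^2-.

3 unpaired electrons

Each bromide is −1; balancing the −2 overall charge requires Re(IV).
Group 7 minus oxidation state 4 gives a d³ configuration.
In an octahedral field the d³ configuration is t₂g³e_g⁰ (only one arrangement possible), giving 3 unpaired electrons.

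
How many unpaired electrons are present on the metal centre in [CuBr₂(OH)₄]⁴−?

Each bromide is −1; each hydroxide is −1; balancing the −4 overall charge requires Cu(II).
Group 11 minus oxidation state 2 gives a d⁹ configuration.
In an octahedral field the d⁹ configuration is t₂g⁶e_g³ (only one arrangement possible), giving 1 unpaired electron.

1 unpaired electron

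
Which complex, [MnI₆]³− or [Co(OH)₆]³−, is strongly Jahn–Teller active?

[MnI₆]³−

[MnI₆]³−: Ligand charges: each iodide is −1. With an overall charge of −3 the manganese centre must be in the +3 oxidation state. Mn sits in group 7, so the d-electron count is 7 − 3 = 4. Iodide is a weak-field ligand for a first-row metal, so the complex is high-spin. The t₂g³e_g¹ (high-spin) configuration has an unevenly filled e_g set; the Jahn–Teller theorem predicts a tetragonal distortion (typically axial elongation) to lift the degeneracy.
[Co(OH)₆]³−: Summing ligand charges against the −3 overall charge gives an oxidation state of +3 for cobalt. Group 9 minus oxidation state 3 gives a d⁶ configuration. Co(III) has an exceptionally large octahedral splitting and is low-spin with essentially every ligand except fluoride. The d⁶ configuration leaves the e_g set evenly filled (or empty) — no strong Jahn–Teller driving force.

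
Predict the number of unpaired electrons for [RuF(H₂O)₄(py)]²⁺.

Ligand charges: each fluoride is −1; water is neutral; pyridine is neutral. With an overall charge of +2 the ruthenium centre must be in the +3 oxidation state.
Ruthenium is a group-8 element; Ru(III) is therefore d⁵.
The spin state decides the count: a 4d ion has a large Δₒ and is invariably low-spin.
An octahedral low-spin d⁵ ion is t₂g⁵e_g⁰, giving 1 unpaired electron.

1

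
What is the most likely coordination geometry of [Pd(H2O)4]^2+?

square planar

Ligand charges: water is neutral. With an overall charge of +2 the palladium centre must be in the +2 oxidation state.
Palladium is a group-10 element; Pd(II) is therefore d⁸.
Coordination number: 4.
A 4d d⁸ ion has a large crystal-field splitting; square planar leaves the high-energy d_{x²−y²} orbital empty and maximises CFSE.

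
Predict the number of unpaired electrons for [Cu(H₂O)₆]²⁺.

Water is neutral; balancing the +2 overall charge requires Cu(II).
Cu sits in group 11, so the d-electron count is 11 − 2 = 9.
In an octahedral field the d⁹ configuration is t₂g⁶e_g³ (only one arrangement possible), giving 1 unpaired electron.

1 unpaired electron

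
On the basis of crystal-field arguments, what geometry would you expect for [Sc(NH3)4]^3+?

tetrahedral

Ammonia is neutral; balancing the +3 overall charge requires Sc(III).
Group 3 minus oxidation state 3 gives a d⁰ configuration.
Coordination number: 4.
A d⁰ ion has no crystal-field stabilisation preference between square planar and tetrahedral, so four ligands adopt the sterically favoured tetrahedral geometry.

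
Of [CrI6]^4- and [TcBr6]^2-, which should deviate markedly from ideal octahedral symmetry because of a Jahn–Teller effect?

[CrI6]^4-: Summing ligand charges against the −4 overall charge gives an oxidation state of +2 for chromium. Cr sits in group 6, so the d-electron count is 6 − 2 = 4. Iodide is a weak-field ligand for a first-row metal, so the complex is high-spin. The t₂g³e_g¹ (high-spin) configuration has an unevenly filled e_g set; the Jahn–Teller theorem predicts a tetragonal distortion (typically axial elongation) to lift the degeneracy.
[TcBr6]^2-: Summing ligand charges against the −2 overall charge gives an oxidation state of +4 for technetium. Tc sits in group 7, so the d-electron count is 7 − 4 = 3. The d³ configuration leaves the e_g set evenly filled (or empty) — no strong Jahn–Teller driving force.

[CrI6]^4-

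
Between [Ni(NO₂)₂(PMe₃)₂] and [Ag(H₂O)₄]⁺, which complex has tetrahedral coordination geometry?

[Ag(H₂O)₄]⁺

For [Ni(NO₂)₂(PMe₃)₂]: Summing ligand charges against the 0 overall charge gives an oxidation state of +2 for nickel. Nickel is a group-10 element; Ni(II) is therefore d⁸. Nitro (N-bound nitrite) and trimethylphosphine are strong-field ligands (high in the spectrochemical series). A 3d d⁸ ion with strong-field ligands gains enough CFSE to favour square planar over tetrahedral. → square planar.
For [Ag(H₂O)₄]⁺: Ligand charges: water is neutral. With an overall charge of +1 the silver centre must be in the +1 oxidation state. Group 11 minus oxidation state 1 gives a d¹⁰ configuration. A d¹⁰ ion has no crystal-field stabilisation preference between square planar and tetrahedral, so four ligands adopt the sterically favoured tetrahedral geometry. → tetrahedral.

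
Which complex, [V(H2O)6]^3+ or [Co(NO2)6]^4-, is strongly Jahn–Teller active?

[V(H2O)6]^3+: Water is neutral; balancing the +3 overall charge requires V(III). Vanadium is a group-5 element; V(III) is therefore d². The d² configuration leaves the e_g set evenly filled (or empty) — no strong Jahn–Teller driving force.
[Co(NO2)6]^4-: Each nitro (N-bound nitrite) is −1; balancing the −4 overall charge requires Co(II). Cobalt is a group-9 element; Co(II) is therefore d⁷. Nitro (N-bound nitrite) is a strong-field ligand (high in the spectrochemical series) for a first-row metal, so the complex is low-spin. The t₂g⁶e_g¹ (low-spin) configuration has an unevenly filled e_g set; the Jahn–Teller theorem predicts a tetragonal distortion (typically axial elongation) to lift the degeneracy.

[Co(NO2)6]^4-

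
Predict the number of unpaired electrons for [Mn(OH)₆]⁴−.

5 unpaired electrons

Summing ligand charges against the −4 overall charge gives an oxidation state of +2 for manganese.
Group 7 minus oxidation state 2 gives a d⁵ configuration.
The spin state decides the count: Hydroxide is a weak-field ligand for a first-row metal, so the complex is high-spin.
An octahedral high-spin d⁵ ion is t₂g³e_g², giving 5 unpaired electrons.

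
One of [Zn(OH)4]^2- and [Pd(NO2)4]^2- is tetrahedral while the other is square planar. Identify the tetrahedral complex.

For [Zn(OH)4]^2-: Each hydroxide is −1; balancing the −2 overall charge requires Zn(II). Zinc is a group-12 element; Zn(II) is therefore d¹⁰. A d¹⁰ ion has no crystal-field stabilisation preference between square planar and tetrahedral, so four ligands adopt the sterically favoured tetrahedral geometry. → tetrahedral.
For [Pd(NO2)4]^2-: Each nitro (N-bound nitrite) is −1; balancing the −2 overall charge requires Pd(II). Pd sits in group 10, so the d-electron count is 10 − 2 = 8. A 4d d⁸ ion has a large crystal-field splitting; square planar leaves the high-energy d_{x²−y²} orbital empty and maximises CFSE. → square planar.

[Zn(OH)4]^2-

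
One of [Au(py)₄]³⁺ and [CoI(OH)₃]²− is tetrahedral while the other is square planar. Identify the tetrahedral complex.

[CoI(OH)₃]²−

For [Au(py)₄]³⁺: Ligand charges: pyridine is neutral. With an overall charge of +3 the gold centre must be in the +3 oxidation state. Gold is a group-11 element; Au(III) is therefore d⁸. A 5d d⁸ ion has a large crystal-field splitting; square planar leaves the high-energy d_{x²−y²} orbital empty and maximises CFSE. → square planar.
For [CoI(OH)₃]²−: Summing ligand charges against the −2 overall charge gives an oxidation state of +2 for cobalt. Group 9 minus oxidation state 2 gives a d⁷ configuration. For a high-spin 3d d⁷ ion with weak-field ligands the small Δₜ gives little square-planar CFSE advantage, so four ligands adopt the sterically favoured tetrahedral geometry. → tetrahedral.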